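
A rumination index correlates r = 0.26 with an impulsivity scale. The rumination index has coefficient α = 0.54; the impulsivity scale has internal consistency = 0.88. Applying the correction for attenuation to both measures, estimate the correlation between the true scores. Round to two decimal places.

r_true = r_obs / √(r_xx · r_yy) = 0.26 / √(0.54 × 0.88) = 0.26 / √0.4752 = 0.26 / 0.6893 ≈ 0.38.

0.38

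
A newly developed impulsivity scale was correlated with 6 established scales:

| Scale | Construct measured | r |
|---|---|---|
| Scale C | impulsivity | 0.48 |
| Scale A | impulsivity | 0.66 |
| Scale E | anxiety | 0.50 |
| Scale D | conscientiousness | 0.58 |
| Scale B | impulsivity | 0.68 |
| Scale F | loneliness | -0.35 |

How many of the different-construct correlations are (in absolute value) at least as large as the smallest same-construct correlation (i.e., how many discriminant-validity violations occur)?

Convergent (same construct = impulsivity): Scale C, Scale A, Scale B.
Smallest convergent = 0.48. Discriminant |r|: 0.50, 0.58, 0.35; count ≥ 0.48 → 2.

2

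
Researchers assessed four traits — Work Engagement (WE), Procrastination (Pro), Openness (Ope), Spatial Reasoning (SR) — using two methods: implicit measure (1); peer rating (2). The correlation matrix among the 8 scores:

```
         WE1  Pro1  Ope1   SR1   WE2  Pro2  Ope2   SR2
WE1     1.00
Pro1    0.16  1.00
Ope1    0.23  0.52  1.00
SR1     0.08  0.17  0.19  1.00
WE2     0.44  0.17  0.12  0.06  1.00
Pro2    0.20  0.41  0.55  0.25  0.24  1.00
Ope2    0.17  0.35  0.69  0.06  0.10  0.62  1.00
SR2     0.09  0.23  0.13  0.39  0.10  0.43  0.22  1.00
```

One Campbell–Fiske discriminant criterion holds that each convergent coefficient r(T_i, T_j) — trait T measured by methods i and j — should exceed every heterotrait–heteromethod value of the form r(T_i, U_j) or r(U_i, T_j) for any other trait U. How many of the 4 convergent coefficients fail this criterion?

1

Checking each validity diagonal entry against its comparison values:
WE (methods 1·2): 0.44 vs {0.20, 0.17, 0.17, 0.12, 0.09, 0.06} → pass.
Pro (methods 1·2): 0.41 vs {0.17, 0.20, 0.35, 0.55, 0.23, 0.25} → fail.
Ope (methods 1·2): 0.69 vs {0.12, 0.17, 0.55, 0.35, 0.13, 0.06} → pass.
SR (methods 1·2): 0.39 vs {0.06, 0.09, 0.25, 0.23, 0.06, 0.13} → pass.
1 of 4 fail.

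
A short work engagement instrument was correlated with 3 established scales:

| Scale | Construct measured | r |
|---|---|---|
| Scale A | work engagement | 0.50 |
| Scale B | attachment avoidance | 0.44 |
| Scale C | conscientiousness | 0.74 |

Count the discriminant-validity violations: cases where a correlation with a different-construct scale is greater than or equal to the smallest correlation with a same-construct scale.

Convergent (same construct = work engagement): Scale A.
Smallest convergent = 0.50. Discriminant values: 0.44, 0.74; count ≥ 0.50 → 1.

1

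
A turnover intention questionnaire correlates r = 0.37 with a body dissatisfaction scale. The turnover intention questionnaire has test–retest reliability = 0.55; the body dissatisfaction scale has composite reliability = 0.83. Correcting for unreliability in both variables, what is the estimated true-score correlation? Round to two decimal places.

r_true = r_obs / √(r_xx · r_yy) = 0.37 / √(0.55 × 0.83) = 0.37 / √0.4565 = 0.37 / 0.6756 ≈ 0.55.

0.55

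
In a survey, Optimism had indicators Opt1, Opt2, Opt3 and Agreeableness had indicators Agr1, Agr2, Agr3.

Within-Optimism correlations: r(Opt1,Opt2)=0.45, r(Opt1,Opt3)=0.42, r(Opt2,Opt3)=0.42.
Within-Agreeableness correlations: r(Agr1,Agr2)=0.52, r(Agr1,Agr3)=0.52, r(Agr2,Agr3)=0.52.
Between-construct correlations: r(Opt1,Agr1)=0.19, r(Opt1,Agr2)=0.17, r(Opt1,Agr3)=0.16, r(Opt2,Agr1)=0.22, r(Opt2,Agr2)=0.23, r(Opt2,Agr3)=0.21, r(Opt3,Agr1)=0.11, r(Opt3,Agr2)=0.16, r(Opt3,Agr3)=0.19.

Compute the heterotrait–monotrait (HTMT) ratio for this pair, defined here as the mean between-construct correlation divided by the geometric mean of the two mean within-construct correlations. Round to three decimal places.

0.385

Mean between = 1.64/9 = 0.1822.
Mean within-Opt = 1.29/3 = 0.4300; mean within-Agr = 1.56/3 = 0.5200.
Geometric mean = √(0.4300 × 0.5200) = 0.4729.
HTMT = 0.1822 / 0.4729 = 0.385.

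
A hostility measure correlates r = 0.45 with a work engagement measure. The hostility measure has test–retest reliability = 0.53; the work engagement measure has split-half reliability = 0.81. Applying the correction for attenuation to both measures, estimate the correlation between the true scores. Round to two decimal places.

0.69

r_true = r_obs / √(r_xx · r_yy) = 0.45 / √(0.53 × 0.81) = 0.45 / √0.4293 = 0.45 / 0.6552 ≈ 0.69.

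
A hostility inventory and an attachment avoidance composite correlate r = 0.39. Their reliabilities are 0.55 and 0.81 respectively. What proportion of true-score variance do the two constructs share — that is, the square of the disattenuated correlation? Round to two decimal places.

0.34

Disattenuated r = 0.39 / √(0.55 × 0.81) = 0.39 / 0.6675 = 0.5843.
Shared true-score variance = 0.5843² = 0.3414 ≈ 0.34.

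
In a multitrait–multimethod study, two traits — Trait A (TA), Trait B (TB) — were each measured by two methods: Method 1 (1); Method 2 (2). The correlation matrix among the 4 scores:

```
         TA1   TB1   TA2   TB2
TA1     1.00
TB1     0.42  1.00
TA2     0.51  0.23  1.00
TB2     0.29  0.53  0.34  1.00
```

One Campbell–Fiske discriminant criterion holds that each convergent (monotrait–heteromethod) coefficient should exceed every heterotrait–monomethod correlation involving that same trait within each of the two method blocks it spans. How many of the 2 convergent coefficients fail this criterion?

0

Checking each validity diagonal entry against its comparison values:
TA (methods 1·2): 0.51 vs {0.42, 0.34} → pass.
TB (methods 1·2): 0.53 vs {0.42, 0.34} → pass.
0 of 2 fail.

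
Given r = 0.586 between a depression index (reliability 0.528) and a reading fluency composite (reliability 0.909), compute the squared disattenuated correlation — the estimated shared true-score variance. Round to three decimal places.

0.715

Disattenuated r = 0.586 / √(0.528 × 0.909) = 0.586 / 0.6928 = 0.8458.
Shared true-score variance = 0.8458² = 0.7154 ≈ 0.715.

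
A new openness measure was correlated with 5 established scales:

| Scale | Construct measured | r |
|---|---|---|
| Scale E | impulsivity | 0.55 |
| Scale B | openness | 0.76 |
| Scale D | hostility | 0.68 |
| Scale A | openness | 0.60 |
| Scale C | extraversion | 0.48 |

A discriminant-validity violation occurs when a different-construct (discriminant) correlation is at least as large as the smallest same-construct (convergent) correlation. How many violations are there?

Convergent (same construct = openness): Scale B, Scale A.
Smallest convergent = 0.60. Discriminant values: 0.55, 0.68, 0.48; count ≥ 0.60 → 1.

1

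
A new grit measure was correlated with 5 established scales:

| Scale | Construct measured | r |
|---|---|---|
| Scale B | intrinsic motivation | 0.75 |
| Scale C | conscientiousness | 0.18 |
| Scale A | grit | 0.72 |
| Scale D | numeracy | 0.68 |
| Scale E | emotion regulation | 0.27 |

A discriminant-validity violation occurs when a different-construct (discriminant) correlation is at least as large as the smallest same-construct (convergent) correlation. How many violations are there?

1

Convergent (same construct = grit): Scale A.
Smallest convergent = 0.72. Discriminant values: 0.75, 0.18, 0.68, 0.27; count ≥ 0.72 → 1.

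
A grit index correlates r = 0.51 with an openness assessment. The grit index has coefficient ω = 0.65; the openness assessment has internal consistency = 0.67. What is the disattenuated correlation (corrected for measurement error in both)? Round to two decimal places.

r_true = r_obs / √(r_xx · r_yy) = 0.51 / √(0.65 × 0.67) = 0.51 / √0.4355 = 0.51 / 0.6599 ≈ 0.77.

0.77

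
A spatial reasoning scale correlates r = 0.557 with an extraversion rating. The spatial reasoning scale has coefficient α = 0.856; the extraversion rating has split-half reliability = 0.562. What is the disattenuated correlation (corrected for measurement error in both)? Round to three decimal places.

0.803

r_true = r_obs / √(r_xx · r_yy) = 0.557 / √(0.856 × 0.562) = 0.557 / √0.481072 = 0.557 / 0.6936 ≈ 0.803.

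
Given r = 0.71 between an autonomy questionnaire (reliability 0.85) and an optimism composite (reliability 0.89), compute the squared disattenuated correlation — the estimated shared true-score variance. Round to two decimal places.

0.67

Disattenuated r = 0.71 / √(0.85 × 0.89) = 0.71 / 0.8698 = 0.8163.
Shared true-score variance = 0.8163² = 0.6663 ≈ 0.67.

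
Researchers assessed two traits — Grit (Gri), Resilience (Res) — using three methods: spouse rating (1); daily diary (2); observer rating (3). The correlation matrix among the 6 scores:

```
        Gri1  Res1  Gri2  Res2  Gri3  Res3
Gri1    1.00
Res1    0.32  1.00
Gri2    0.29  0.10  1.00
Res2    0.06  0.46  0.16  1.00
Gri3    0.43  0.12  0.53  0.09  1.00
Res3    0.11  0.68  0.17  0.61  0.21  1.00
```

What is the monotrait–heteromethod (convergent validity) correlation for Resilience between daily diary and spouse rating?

Same trait (Res), different methods: r(Res2, Res1) = 0.46.

0.46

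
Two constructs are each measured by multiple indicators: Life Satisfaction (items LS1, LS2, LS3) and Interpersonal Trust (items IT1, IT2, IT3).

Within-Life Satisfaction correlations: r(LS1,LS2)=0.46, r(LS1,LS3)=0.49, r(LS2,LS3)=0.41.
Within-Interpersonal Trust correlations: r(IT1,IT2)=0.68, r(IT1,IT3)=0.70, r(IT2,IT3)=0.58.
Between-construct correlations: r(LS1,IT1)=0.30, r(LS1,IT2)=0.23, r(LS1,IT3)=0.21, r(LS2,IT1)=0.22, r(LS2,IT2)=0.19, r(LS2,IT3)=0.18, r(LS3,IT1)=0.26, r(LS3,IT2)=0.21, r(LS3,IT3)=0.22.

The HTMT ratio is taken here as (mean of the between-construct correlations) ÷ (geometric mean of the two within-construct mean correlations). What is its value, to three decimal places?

Between-construct mean = 2.02/9 = 0.2244.
Mean within-LS = 1.36/3 = 0.4533; mean within-IT = 1.96/3 = 0.6533.
Geometric mean = √(0.4533 × 0.6533) = 0.5442.
HTMT = 0.2244 / 0.5442 = 0.412.

0.412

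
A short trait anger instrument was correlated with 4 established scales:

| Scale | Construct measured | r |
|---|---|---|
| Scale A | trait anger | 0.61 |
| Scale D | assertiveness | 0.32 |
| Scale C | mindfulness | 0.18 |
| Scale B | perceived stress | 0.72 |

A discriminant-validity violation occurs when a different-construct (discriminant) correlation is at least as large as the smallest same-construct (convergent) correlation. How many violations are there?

1

Convergent (same construct = trait anger): Scale A.
Smallest convergent = 0.61. Discriminant values: 0.32, 0.18, 0.72; count ≥ 0.61 → 1.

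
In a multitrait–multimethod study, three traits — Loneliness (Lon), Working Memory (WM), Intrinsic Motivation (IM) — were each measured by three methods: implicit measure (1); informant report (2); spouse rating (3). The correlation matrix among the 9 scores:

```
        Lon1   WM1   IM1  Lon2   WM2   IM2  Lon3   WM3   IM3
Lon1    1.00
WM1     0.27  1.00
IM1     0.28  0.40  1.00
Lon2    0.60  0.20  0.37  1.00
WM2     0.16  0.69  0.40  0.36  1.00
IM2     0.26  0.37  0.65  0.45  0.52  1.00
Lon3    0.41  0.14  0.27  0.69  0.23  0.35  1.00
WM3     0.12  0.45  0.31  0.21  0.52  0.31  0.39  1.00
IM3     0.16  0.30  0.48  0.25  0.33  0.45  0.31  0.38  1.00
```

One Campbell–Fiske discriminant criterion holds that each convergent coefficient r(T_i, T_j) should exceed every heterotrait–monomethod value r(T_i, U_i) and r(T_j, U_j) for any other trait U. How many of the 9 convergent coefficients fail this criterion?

Each convergent coefficient versus the relevant comparison correlations:
Lon (methods 1·2): 0.60 vs {0.27, 0.36, 0.28, 0.45} → pass.
Lon (methods 1·3): 0.41 vs {0.27, 0.39, 0.28, 0.31} → pass.
Lon (methods 2·3): 0.69 vs {0.36, 0.39, 0.45, 0.31} → pass.
WM (methods 1·2): 0.69 vs {0.27, 0.36, 0.40, 0.52} → pass.
WM (methods 1·3): 0.45 vs {0.27, 0.39, 0.40, 0.38} → pass.
WM (methods 2·3): 0.52 vs {0.36, 0.39, 0.52, 0.38} → fail.
IM (methods 1·2): 0.65 vs {0.28, 0.45, 0.40, 0.52} → pass.
IM (methods 1·3): 0.48 vs {0.28, 0.31, 0.40, 0.38} → pass.
IM (methods 2·3): 0.45 vs {0.45, 0.31, 0.52, 0.38} → fail.
2 of 9 fail.

2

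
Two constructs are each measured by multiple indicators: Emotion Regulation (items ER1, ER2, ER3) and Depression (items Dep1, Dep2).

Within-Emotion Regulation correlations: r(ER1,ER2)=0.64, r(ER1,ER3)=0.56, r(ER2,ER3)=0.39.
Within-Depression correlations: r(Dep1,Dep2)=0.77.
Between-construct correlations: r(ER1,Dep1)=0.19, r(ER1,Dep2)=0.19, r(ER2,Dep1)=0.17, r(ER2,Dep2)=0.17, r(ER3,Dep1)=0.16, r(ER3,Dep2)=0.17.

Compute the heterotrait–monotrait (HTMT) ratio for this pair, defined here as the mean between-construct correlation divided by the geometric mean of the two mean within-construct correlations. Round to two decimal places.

0.27

Mean between = 1.05/6 = 0.1750.
Mean within-ER = 1.59/3 = 0.5300; mean within-Dep = 0.77/1 = 0.7700.
Geometric mean = √(0.5300 × 0.7700) = 0.6388.
HTMT = 0.1750 / 0.6388 = 0.27.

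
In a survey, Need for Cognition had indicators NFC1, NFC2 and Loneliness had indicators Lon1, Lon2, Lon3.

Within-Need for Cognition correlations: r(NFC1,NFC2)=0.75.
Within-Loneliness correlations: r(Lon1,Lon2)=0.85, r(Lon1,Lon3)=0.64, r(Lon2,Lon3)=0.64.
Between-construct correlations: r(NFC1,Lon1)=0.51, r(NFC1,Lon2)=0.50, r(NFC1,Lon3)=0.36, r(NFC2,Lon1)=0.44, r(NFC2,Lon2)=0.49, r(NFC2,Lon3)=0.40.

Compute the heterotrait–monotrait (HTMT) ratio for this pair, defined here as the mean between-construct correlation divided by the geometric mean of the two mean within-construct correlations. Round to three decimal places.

Mean between = 2.70/6 = 0.4500.
Mean within-NFC = 0.75/1 = 0.7500; mean within-Lon = 2.13/3 = 0.7100.
Geometric mean = √(0.7500 × 0.7100) = 0.7297.
HTMT = 0.4500 / 0.7297 = 0.617.

0.617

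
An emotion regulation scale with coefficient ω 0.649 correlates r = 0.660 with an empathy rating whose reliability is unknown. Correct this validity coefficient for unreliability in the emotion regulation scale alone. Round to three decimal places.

0.819

Single correction: r_c = r_obs / √r_xx = 0.660 / √0.649 = 0.660 / 0.8056 ≈ 0.819.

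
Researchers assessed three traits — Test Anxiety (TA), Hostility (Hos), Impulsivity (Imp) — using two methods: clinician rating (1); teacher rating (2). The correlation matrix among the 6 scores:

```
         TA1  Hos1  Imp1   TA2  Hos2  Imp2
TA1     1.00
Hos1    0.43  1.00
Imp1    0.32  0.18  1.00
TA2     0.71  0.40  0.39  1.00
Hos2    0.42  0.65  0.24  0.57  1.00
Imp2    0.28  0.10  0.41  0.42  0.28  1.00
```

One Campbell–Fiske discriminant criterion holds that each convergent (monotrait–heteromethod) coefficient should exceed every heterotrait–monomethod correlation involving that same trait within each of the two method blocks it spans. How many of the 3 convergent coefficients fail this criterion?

1

Checking each validity diagonal entry against its comparison values:
TA (methods 1·2): 0.71 vs {0.43, 0.57, 0.32, 0.42} → pass.
Hos (methods 1·2): 0.65 vs {0.43, 0.57, 0.18, 0.28} → pass.
Imp (methods 1·2): 0.41 vs {0.32, 0.42, 0.18, 0.28} → fail.
1 of 3 fail.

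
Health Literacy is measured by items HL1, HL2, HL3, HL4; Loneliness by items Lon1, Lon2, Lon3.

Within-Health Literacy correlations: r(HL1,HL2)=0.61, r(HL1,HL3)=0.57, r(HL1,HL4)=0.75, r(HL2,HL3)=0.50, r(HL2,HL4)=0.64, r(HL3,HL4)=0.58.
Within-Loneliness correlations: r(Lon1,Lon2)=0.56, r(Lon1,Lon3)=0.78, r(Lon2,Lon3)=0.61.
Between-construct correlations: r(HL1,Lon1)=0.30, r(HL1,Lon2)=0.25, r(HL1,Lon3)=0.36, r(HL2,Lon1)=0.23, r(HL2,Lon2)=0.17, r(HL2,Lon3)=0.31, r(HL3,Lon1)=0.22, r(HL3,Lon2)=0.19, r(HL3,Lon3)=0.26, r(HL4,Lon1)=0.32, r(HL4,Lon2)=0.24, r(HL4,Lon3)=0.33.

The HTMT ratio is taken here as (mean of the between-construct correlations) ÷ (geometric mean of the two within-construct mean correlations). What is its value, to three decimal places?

0.421

Mean between = 3.18/12 = 0.2650.
Mean within-HL = 3.65/6 = 0.6083; mean within-Lon = 1.95/3 = 0.6500.
Geometric mean = √(0.6083 × 0.6500) = 0.6288.
HTMT = 0.2650 / 0.6288 = 0.421.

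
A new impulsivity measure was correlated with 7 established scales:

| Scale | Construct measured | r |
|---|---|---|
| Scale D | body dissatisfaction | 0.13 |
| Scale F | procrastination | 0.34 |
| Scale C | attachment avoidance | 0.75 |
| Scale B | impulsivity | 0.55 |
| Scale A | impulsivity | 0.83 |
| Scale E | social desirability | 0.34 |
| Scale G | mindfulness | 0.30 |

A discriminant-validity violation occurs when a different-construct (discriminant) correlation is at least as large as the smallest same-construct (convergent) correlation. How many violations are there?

1

Convergent (same construct = impulsivity): Scale B, Scale A.
Smallest convergent = 0.55. Discriminant values: 0.13, 0.34, 0.75, 0.34, 0.30; count ≥ 0.55 → 1.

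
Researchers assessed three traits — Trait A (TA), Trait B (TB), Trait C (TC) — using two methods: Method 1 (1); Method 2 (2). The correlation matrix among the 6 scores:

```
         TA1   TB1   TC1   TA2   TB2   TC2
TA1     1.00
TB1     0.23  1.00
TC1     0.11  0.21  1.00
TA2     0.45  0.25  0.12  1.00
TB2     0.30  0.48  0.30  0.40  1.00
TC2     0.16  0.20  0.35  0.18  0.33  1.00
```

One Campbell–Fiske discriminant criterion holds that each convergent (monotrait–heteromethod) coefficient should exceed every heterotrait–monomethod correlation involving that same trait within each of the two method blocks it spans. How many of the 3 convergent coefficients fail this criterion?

Each convergent coefficient versus the relevant comparison correlations:
TA (methods 1·2): 0.45 vs {0.23, 0.40, 0.11, 0.18} → pass.
TB (methods 1·2): 0.48 vs {0.23, 0.40, 0.21, 0.33} → pass.
TC (methods 1·2): 0.35 vs {0.11, 0.18, 0.21, 0.33} → pass.
0 of 3 fail.

0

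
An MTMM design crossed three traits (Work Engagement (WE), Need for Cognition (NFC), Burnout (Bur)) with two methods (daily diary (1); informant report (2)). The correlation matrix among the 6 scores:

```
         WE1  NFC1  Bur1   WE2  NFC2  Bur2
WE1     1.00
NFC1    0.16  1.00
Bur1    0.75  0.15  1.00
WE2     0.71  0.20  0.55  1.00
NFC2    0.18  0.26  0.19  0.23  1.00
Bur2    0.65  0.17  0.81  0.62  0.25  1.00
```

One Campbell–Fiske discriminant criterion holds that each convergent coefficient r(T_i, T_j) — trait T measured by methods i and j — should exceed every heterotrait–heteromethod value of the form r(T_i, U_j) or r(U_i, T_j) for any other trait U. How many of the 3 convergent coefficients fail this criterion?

Convergent coefficients and their comparison sets:
WE (methods 1·2): 0.71 vs {0.18, 0.20, 0.65, 0.55} → pass.
NFC (methods 1·2): 0.26 vs {0.20, 0.18, 0.17, 0.19} → pass.
Bur (methods 1·2): 0.81 vs {0.55, 0.65, 0.19, 0.17} → pass.
0 of 3 fail.

0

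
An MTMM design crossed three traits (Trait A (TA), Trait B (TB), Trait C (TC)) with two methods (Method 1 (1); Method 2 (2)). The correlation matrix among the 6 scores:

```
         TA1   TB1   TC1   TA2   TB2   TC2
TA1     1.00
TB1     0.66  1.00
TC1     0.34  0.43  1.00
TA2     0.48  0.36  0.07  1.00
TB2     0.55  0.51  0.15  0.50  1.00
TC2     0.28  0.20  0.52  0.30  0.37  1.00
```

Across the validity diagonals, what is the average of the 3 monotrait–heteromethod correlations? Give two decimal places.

Convergent values: 0.48, 0.51, 0.52; mean = 1.51/3 = 0.50.

0.50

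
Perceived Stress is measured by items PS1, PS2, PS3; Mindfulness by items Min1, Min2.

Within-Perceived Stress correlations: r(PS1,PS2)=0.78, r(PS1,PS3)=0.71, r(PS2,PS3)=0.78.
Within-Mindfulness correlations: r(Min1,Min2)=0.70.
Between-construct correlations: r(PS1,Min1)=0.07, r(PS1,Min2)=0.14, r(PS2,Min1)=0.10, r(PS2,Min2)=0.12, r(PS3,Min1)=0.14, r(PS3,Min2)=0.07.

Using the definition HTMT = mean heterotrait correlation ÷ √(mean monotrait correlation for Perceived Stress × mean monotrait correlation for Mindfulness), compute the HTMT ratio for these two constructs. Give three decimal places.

Between-construct mean = 0.64/6 = 0.1067.
Mean within-PS = 2.27/3 = 0.7567; mean within-Min = 0.70/1 = 0.7000.
Geometric mean = √(0.7567 × 0.7000) = 0.7278.
HTMT = 0.1067 / 0.7278 = 0.147.

0.147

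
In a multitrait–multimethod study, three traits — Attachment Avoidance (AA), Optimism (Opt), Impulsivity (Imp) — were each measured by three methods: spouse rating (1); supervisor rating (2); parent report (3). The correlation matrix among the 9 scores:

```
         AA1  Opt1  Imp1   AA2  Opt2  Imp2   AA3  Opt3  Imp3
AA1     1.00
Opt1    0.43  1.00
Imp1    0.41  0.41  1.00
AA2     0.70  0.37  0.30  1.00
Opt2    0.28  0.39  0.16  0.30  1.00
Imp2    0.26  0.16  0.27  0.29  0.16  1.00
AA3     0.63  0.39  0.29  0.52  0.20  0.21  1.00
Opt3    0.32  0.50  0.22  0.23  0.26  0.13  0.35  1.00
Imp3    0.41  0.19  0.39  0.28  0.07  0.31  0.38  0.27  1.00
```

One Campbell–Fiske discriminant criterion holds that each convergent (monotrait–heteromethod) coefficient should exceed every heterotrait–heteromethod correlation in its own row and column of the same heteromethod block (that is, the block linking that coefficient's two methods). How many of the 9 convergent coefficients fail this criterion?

Convergent coefficients and their comparison sets:
AA (methods 1·2): 0.70 vs {0.28, 0.37, 0.26, 0.30} → pass.
AA (methods 1·3): 0.63 vs {0.32, 0.39, 0.41, 0.29} → pass.
AA (methods 2·3): 0.52 vs {0.23, 0.20, 0.28, 0.21} → pass.
Opt (methods 1·2): 0.39 vs {0.37, 0.28, 0.16, 0.16} → pass.
Opt (methods 1·3): 0.50 vs {0.39, 0.32, 0.19, 0.22} → pass.
Opt (methods 2·3): 0.26 vs {0.20, 0.23, 0.07, 0.13} → pass.
Imp (methods 1·2): 0.27 vs {0.30, 0.26, 0.16, 0.16} → fail.
Imp (methods 1·3): 0.39 vs {0.29, 0.41, 0.22, 0.19} → fail.
Imp (methods 2·3): 0.31 vs {0.21, 0.28, 0.13, 0.07} → pass.
2 of 9 fail.

2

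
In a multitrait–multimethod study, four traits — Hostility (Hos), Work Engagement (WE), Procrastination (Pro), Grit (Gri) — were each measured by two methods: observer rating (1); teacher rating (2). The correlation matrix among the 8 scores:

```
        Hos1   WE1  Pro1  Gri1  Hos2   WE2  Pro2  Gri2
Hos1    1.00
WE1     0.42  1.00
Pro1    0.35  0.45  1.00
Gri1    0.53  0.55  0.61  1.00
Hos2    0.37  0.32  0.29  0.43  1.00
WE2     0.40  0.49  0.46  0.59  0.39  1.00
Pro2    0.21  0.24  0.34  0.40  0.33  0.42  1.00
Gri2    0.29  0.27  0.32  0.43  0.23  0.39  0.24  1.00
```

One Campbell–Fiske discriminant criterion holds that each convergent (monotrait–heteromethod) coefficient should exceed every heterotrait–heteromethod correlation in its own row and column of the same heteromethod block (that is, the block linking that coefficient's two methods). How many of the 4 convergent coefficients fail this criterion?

Convergent coefficients and their comparison sets:
Hos (methods 1·2): 0.37 vs {0.40, 0.32, 0.21, 0.29, 0.29, 0.43} → fail.
WE (methods 1·2): 0.49 vs {0.32, 0.40, 0.24, 0.46, 0.27, 0.59} → fail.
Pro (methods 1·2): 0.34 vs {0.29, 0.21, 0.46, 0.24, 0.32, 0.40} → fail.
Gri (methods 1·2): 0.43 vs {0.43, 0.29, 0.59, 0.27, 0.40, 0.32} → fail.
4 of 4 fail.

4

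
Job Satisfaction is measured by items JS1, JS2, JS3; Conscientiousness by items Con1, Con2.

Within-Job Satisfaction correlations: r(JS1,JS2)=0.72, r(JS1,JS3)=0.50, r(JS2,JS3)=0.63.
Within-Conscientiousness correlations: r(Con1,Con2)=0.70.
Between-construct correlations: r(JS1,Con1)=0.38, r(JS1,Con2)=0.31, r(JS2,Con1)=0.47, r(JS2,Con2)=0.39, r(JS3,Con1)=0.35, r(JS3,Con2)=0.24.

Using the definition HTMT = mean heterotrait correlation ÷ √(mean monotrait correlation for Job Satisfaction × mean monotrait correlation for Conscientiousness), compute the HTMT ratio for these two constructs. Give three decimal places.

Between-construct mean = 2.14/6 = 0.3567.
Mean within-JS = 1.85/3 = 0.6167; mean within-Con = 0.70/1 = 0.7000.
Geometric mean = √(0.6167 × 0.7000) = 0.6570.
HTMT = 0.3567 / 0.6570 = 0.543.

0.543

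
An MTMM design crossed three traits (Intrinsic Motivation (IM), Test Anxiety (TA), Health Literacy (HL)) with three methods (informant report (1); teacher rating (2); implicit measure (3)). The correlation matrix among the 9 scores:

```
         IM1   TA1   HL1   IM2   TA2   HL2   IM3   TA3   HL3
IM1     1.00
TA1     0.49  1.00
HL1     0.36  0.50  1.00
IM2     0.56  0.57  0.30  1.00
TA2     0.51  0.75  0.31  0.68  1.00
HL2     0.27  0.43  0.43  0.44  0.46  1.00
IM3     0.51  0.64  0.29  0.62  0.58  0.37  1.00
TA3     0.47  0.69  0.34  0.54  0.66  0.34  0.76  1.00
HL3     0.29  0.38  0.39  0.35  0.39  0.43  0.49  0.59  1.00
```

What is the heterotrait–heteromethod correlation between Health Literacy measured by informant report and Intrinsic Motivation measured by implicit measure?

Different traits and methods: r(HL1, IM3) = 0.29.

0.29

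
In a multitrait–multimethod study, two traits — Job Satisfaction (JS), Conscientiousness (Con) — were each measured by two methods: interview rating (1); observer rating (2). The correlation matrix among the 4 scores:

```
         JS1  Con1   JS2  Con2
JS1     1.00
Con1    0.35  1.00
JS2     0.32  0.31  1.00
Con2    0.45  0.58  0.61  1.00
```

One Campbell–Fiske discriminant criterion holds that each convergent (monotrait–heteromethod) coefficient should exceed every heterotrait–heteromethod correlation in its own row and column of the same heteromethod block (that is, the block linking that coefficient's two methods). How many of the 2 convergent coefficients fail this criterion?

1

Convergent coefficients and their comparison sets:
JS (methods 1·2): 0.32 vs {0.45, 0.31} → fail.
Con (methods 1·2): 0.58 vs {0.31, 0.45} → pass.
1 of 2 fail.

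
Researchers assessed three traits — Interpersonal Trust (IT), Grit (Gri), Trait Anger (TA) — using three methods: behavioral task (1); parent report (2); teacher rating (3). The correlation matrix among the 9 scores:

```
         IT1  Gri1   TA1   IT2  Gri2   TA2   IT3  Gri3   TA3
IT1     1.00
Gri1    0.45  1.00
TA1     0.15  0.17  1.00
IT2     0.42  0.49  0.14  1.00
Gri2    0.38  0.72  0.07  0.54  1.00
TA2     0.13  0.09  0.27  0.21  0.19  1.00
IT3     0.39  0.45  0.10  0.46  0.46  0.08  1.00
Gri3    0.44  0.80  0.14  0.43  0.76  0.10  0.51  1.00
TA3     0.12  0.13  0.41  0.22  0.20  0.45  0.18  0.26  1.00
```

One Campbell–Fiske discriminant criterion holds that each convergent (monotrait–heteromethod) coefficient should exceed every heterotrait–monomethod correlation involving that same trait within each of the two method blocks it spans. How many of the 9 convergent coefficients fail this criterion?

Checking each validity diagonal entry against its comparison values:
IT (methods 1·2): 0.42 vs {0.45, 0.54, 0.15, 0.21} → fail.
IT (methods 1·3): 0.39 vs {0.45, 0.51, 0.15, 0.18} → fail.
IT (methods 2·3): 0.46 vs {0.54, 0.51, 0.21, 0.18} → fail.
Gri (methods 1·2): 0.72 vs {0.45, 0.54, 0.17, 0.19} → pass.
Gri (methods 1·3): 0.80 vs {0.45, 0.51, 0.17, 0.26} → pass.
Gri (methods 2·3): 0.76 vs {0.54, 0.51, 0.19, 0.26} → pass.
TA (methods 1·2): 0.27 vs {0.15, 0.21, 0.17, 0.19} → pass.
TA (methods 1·3): 0.41 vs {0.15, 0.18, 0.17, 0.26} → pass.
TA (methods 2·3): 0.45 vs {0.21, 0.18, 0.19, 0.26} → pass.
3 of 9 fail.

3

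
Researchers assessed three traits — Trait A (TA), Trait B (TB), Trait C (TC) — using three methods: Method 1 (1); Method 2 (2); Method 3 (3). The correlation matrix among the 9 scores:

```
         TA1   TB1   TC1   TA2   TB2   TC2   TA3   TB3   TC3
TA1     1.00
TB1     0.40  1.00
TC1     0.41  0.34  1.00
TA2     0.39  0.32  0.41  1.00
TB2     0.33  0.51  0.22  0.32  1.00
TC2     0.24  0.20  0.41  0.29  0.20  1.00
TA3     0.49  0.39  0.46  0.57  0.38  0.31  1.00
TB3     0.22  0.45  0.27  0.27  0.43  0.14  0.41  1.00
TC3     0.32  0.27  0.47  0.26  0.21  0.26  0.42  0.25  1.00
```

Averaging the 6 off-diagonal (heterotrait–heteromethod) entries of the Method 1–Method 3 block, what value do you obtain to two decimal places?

HTHM values (method 1 × method 3): 0.22, 0.32, 0.39, 0.27, 0.46, 0.27; mean = 1.93/6 = 0.32.

0.32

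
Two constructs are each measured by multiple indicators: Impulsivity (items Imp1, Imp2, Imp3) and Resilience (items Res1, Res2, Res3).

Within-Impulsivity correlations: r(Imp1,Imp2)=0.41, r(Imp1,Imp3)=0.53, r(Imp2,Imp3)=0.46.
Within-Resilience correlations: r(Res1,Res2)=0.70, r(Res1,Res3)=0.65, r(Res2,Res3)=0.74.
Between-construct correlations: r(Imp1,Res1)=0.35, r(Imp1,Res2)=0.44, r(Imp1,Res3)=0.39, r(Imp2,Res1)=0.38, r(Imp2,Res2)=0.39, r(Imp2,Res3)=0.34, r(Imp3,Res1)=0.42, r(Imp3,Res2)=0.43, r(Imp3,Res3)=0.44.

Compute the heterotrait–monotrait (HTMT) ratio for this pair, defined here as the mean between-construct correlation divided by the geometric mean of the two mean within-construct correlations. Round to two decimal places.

Mean between = 3.58/9 = 0.3978.
Mean within-Imp = 1.40/3 = 0.4667; mean within-Res = 2.09/3 = 0.6967.
Geometric mean = √(0.4667 × 0.6967) = 0.5702.
HTMT = 0.3978 / 0.5702 = 0.70.

0.70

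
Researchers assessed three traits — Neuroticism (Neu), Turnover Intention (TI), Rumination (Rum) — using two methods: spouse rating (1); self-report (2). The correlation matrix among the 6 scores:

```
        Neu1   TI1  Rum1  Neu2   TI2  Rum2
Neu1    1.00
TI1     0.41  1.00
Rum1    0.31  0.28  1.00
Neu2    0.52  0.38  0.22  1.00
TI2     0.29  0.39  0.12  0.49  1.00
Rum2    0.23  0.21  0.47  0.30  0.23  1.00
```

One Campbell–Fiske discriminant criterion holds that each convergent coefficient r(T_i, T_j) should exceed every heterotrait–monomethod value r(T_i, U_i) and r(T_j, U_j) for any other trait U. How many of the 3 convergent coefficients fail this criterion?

Each convergent coefficient versus the relevant comparison correlations:
Neu (methods 1·2): 0.52 vs {0.41, 0.49, 0.31, 0.30} → pass.
TI (methods 1·2): 0.39 vs {0.41, 0.49, 0.28, 0.23} → fail.
Rum (methods 1·2): 0.47 vs {0.31, 0.30, 0.28, 0.23} → pass.
1 of 3 fail.

1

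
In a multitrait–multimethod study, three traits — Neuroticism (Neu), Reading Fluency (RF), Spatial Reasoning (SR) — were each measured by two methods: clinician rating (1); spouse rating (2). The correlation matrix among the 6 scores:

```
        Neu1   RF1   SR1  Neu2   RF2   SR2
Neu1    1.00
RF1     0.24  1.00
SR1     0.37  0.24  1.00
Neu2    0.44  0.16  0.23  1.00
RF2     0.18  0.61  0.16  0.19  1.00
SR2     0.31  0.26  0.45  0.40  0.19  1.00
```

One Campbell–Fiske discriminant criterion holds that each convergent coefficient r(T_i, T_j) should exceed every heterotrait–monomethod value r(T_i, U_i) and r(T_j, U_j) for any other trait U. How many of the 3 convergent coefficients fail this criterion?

0

Checking each validity diagonal entry against its comparison values:
Neu (methods 1·2): 0.44 vs {0.24, 0.19, 0.37, 0.40} → pass.
RF (methods 1·2): 0.61 vs {0.24, 0.19, 0.24, 0.19} → pass.
SR (methods 1·2): 0.45 vs {0.37, 0.40, 0.24, 0.19} → pass.
0 of 3 fail.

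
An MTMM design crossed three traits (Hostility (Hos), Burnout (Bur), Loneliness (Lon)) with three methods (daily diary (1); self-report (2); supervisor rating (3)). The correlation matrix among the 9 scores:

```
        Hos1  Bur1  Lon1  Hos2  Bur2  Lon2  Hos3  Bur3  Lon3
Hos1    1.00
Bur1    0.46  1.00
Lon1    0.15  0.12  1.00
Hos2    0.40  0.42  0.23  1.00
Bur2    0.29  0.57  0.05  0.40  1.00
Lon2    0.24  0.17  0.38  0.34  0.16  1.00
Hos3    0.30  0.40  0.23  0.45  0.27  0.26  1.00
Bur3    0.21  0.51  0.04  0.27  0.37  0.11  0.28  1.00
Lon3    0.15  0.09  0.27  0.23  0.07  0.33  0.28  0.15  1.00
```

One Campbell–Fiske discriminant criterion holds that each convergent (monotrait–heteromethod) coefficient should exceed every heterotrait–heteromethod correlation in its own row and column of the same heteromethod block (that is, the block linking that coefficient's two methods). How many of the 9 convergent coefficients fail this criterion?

2

Convergent coefficients and their comparison sets:
Hos (methods 1·2): 0.40 vs {0.29, 0.42, 0.24, 0.23} → fail.
Hos (methods 1·3): 0.30 vs {0.21, 0.40, 0.15, 0.23} → fail.
Hos (methods 2·3): 0.45 vs {0.27, 0.27, 0.23, 0.26} → pass.
Bur (methods 1·2): 0.57 vs {0.42, 0.29, 0.17, 0.05} → pass.
Bur (methods 1·3): 0.51 vs {0.40, 0.21, 0.09, 0.04} → pass.
Bur (methods 2·3): 0.37 vs {0.27, 0.27, 0.07, 0.11} → pass.
Lon (methods 1·2): 0.38 vs {0.23, 0.24, 0.05, 0.17} → pass.
Lon (methods 1·3): 0.27 vs {0.23, 0.15, 0.04, 0.09} → pass.
Lon (methods 2·3): 0.33 vs {0.26, 0.23, 0.11, 0.07} → pass.
2 of 9 fail.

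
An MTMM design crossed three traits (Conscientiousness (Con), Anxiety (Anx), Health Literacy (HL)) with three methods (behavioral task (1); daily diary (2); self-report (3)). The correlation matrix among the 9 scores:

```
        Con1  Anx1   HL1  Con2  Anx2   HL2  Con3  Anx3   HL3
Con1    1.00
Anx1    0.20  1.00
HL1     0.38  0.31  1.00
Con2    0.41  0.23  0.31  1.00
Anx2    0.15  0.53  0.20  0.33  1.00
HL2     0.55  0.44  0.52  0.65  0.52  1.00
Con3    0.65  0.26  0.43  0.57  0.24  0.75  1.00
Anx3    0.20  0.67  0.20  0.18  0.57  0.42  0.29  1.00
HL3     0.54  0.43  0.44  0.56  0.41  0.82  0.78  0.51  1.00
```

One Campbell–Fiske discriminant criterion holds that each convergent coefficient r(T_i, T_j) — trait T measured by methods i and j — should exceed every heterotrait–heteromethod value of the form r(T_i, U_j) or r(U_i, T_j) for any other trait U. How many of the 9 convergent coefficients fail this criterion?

Checking each validity diagonal entry against its comparison values:
Con (methods 1·2): 0.41 vs {0.15, 0.23, 0.55, 0.31} → fail.
Con (methods 1·3): 0.65 vs {0.20, 0.26, 0.54, 0.43} → pass.
Con (methods 2·3): 0.57 vs {0.18, 0.24, 0.56, 0.75} → fail.
Anx (methods 1·2): 0.53 vs {0.23, 0.15, 0.44, 0.20} → pass.
Anx (methods 1·3): 0.67 vs {0.26, 0.20, 0.43, 0.20} → pass.
Anx (methods 2·3): 0.57 vs {0.24, 0.18, 0.41, 0.42} → pass.
HL (methods 1·2): 0.52 vs {0.31, 0.55, 0.20, 0.44} → fail.
HL (methods 1·3): 0.44 vs {0.43, 0.54, 0.20, 0.43} → fail.
HL (methods 2·3): 0.82 vs {0.75, 0.56, 0.42, 0.41} → pass.
4 of 9 fail.

4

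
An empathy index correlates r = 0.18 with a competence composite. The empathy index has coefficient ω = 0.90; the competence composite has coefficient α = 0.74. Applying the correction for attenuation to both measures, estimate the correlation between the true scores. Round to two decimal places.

r_true = r_obs / √(r_xx · r_yy) = 0.18 / √(0.90 × 0.74) = 0.18 / √0.6660 = 0.18 / 0.8161 ≈ 0.22.

0.22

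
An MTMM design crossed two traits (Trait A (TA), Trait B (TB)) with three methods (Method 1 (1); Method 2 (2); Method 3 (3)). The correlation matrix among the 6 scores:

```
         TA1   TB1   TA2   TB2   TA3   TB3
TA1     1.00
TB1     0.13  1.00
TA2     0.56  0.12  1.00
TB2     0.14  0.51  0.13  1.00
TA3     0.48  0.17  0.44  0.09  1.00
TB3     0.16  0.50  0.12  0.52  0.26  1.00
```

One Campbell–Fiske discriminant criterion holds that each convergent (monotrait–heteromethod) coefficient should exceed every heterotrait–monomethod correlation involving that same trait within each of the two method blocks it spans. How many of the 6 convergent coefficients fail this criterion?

0

Each convergent coefficient versus the relevant comparison correlations:
TA (methods 1·2): 0.56 vs {0.13, 0.13} → pass.
TA (methods 1·3): 0.48 vs {0.13, 0.26} → pass.
TA (methods 2·3): 0.44 vs {0.13, 0.26} → pass.
TB (methods 1·2): 0.51 vs {0.13, 0.13} → pass.
TB (methods 1·3): 0.50 vs {0.13, 0.26} → pass.
TB (methods 2·3): 0.52 vs {0.13, 0.26} → pass.
0 of 6 fail.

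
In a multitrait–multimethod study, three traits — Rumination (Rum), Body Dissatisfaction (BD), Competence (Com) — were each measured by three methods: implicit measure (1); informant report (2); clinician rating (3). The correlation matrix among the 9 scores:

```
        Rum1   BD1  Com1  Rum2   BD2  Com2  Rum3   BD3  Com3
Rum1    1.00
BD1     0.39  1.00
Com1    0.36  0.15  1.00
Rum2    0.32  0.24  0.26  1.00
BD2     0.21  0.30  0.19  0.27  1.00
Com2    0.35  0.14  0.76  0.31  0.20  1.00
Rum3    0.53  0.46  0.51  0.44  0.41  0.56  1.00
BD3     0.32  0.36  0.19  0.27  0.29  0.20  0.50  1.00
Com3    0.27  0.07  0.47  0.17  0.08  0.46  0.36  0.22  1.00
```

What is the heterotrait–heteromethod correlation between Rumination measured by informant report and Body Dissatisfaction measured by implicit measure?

0.24

Different traits and methods: r(Rum2, BD1) = 0.24.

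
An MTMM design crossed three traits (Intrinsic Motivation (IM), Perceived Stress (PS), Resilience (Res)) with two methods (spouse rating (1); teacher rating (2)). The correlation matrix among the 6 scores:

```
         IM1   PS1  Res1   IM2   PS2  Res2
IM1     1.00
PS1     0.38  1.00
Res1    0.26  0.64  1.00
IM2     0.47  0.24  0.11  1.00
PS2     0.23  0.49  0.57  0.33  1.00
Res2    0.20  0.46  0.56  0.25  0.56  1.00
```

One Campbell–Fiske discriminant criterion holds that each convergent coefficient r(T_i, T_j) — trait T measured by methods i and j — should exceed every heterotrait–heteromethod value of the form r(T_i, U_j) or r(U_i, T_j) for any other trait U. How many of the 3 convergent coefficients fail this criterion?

2

Checking each validity diagonal entry against its comparison values:
IM (methods 1·2): 0.47 vs {0.23, 0.24, 0.20, 0.11} → pass.
PS (methods 1·2): 0.49 vs {0.24, 0.23, 0.46, 0.57} → fail.
Res (methods 1·2): 0.56 vs {0.11, 0.20, 0.57, 0.46} → fail.
2 of 3 fail.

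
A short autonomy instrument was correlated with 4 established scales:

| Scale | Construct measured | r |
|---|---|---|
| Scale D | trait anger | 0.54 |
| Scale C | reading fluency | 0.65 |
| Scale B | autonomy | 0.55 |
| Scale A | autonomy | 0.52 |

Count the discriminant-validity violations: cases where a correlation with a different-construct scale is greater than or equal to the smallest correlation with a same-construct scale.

Convergent (same construct = autonomy): Scale B, Scale A.
Smallest convergent = 0.52. Discriminant values: 0.54, 0.65; count ≥ 0.52 → 2.

2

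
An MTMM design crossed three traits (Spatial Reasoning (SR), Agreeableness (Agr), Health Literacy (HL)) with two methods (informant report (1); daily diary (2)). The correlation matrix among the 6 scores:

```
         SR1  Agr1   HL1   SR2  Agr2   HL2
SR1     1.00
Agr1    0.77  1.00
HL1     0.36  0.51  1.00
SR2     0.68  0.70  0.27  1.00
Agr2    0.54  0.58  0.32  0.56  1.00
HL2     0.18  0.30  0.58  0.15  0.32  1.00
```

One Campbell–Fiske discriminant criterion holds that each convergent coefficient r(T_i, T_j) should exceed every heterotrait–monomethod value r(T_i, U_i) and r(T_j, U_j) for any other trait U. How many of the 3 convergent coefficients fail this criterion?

Convergent coefficients and their comparison sets:
SR (methods 1·2): 0.68 vs {0.77, 0.56, 0.36, 0.15} → fail.
Agr (methods 1·2): 0.58 vs {0.77, 0.56, 0.51, 0.32} → fail.
HL (methods 1·2): 0.58 vs {0.36, 0.15, 0.51, 0.32} → pass.
2 of 3 fail.

2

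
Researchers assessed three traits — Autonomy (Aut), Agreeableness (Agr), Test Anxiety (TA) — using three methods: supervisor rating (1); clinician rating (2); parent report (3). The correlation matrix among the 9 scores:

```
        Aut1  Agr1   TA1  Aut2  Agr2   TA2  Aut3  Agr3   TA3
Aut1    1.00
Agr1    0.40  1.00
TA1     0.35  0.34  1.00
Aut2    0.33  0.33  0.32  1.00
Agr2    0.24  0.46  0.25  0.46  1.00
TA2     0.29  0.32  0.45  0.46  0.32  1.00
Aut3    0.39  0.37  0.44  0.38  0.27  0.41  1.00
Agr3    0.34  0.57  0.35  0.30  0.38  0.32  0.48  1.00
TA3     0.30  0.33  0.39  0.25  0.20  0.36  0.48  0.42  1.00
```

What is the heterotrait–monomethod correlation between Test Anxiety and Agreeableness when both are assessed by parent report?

0.42

Different traits, same method: r(TA3, Agr3) = 0.42.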